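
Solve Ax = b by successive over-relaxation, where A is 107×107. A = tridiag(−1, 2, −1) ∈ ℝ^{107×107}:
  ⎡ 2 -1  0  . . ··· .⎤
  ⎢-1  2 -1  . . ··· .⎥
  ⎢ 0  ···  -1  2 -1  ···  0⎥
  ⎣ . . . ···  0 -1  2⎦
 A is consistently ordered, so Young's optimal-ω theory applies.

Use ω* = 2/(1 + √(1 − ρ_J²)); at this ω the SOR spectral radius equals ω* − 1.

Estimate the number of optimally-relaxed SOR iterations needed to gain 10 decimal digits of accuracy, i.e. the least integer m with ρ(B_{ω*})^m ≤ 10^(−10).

m = 396

B_J for the 107×107 system has eigenvalues cos(kπ/108); ρ_J = cos(π/108) = 0.9995770.
√(1 − cos²(π/108)) = sin(π/108) ≈ 0.0290847.
ω* = 2 / (1 + 0.0290847) = 2 / 1.0290847 ≈ 1.9434746.
ρ(B_{ω*}) = ω*−1 = 0.9434746
ρ_SOR^m ≤ 10^(−10) ⇔ m ≥ 10·ln10/(−ln 0.9434746) = 23.0259/0.0581858 = 395.731; m = ⌈395.731⌉ = 396.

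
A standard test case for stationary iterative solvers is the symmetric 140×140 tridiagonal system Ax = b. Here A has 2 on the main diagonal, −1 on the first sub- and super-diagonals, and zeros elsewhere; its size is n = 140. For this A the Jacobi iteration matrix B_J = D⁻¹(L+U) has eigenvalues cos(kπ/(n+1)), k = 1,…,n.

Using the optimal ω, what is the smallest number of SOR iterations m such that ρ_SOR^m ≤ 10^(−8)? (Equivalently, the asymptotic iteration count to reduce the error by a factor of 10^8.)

ρ_J = max_k |cos(kπ/141)| = cos(π/141) = 0.9997518
1 − cos²(π/141) = sin²(π/141) ⇒ √(1−ρ_J²) = sin(π/141) = 0.0222790.
So ω* = 2/1.0222790 = 1.9564131 (Young).
At ω = 1.9564131 every |λ(B_ω)| = ω−1, so ρ_SOR = 0.9564131.
m ≥ 8·ln10 / (−ln 0.9564131) = 413.342; smallest integer m = 414.

m = 414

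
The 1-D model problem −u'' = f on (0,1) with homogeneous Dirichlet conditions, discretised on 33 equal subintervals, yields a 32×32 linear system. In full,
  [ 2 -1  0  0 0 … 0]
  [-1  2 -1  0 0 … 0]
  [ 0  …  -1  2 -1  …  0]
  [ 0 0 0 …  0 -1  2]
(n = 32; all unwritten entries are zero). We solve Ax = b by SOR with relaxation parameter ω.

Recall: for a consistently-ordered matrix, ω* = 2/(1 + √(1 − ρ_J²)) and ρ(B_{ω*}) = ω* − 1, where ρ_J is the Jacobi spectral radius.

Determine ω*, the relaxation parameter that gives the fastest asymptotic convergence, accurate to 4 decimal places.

ω* = 1.8264

spectrum of D⁻¹(L+U) = {cos(kπ/33) : 1≤k≤32}; ρ_J = cos(π/33) = 0.9955.
√(1−ρ_J²) = |sin(π/33)| = 0.09506
ω* = 2/(1 + 0.09506) = 2/1.09506 = 1.8264.
At ω = 1.8264 every |λ(B_ω)| = ω−1, so ρ_SOR = 0.8264.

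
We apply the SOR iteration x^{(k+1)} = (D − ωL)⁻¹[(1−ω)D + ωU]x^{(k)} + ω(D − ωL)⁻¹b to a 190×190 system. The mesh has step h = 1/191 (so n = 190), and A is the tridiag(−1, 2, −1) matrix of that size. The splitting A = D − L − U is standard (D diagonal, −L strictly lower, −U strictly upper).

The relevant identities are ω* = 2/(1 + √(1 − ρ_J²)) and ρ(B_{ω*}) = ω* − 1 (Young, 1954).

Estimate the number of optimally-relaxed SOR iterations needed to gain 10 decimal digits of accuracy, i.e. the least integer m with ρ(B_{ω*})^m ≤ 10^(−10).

B_J for the 190×190 system has eigenvalues cos(kπ/191); ρ_J = cos(π/191) = 0.9998647.
root = sin(π/191) = 0.0164474  (since 1−cos² = sin²).
ω* = 2 / (1 + 0.0164474) = 2 / 1.0164474 ≈ 1.9676375.
and ρ(B_{ω*}) = 1.9676375 − 1 = 0.9676375.
Need (0.9676375)^m ≤ 10^(−10): m ≥ 10·ln10/|ln 0.9676375| = 23.0259/0.0328977 = 699.924 ⇒ m = 700.

m = 700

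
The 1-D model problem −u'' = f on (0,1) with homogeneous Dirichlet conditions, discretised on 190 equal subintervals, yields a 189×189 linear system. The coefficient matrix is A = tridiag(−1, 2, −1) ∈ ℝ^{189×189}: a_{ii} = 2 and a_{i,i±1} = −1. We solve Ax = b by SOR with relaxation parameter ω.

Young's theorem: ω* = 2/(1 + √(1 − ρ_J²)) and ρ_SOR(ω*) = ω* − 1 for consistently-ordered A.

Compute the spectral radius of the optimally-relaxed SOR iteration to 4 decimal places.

B_J for the 189×189 system has eigenvalues cos(kπ/190); ρ_J = cos(π/190) = 0.9999.
√(1−ρ_J²) simplifies to sin(π/190) = 0.01653.
ω* = 2/(1 + 0.01653) = 2/1.01653 = 1.9675.
[ρ_SOR] ω* − 1 = 0.9675.

ρ_SOR = 0.9675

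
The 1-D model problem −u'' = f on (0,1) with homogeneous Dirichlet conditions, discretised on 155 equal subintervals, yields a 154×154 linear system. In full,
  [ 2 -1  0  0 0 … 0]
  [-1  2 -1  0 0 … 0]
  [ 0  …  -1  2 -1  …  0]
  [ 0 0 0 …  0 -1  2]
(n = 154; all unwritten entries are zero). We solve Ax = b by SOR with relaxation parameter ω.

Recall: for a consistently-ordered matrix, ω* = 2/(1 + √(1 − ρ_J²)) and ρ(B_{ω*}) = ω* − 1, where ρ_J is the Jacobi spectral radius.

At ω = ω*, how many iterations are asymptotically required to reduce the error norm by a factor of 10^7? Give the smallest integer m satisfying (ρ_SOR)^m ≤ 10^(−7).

m = 398

B_J for the 154×154 system has eigenvalues cos(kπ/155); ρ_J = cos(π/155) = 0.9997946.
√(1−ρ_J²) = |sin(π/155)| = 0.0202670
ω* = 2/(1 + 0.0202670) = 2/1.0202670 = 1.9602712.
At ω = 1.9602712 every |λ(B_ω)| = ω−1, so ρ_SOR = 0.9602712.
For 7 digits: m = 7·ln10 / (−ln 0.9602712) = 16.1181/0.0405395 = 397.590; round up → m = 398.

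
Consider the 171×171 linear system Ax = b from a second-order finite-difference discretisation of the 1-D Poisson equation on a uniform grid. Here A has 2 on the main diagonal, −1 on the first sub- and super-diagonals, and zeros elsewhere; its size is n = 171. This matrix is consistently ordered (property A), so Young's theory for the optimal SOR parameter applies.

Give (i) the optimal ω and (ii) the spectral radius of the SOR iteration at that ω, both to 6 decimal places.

ω* = 1.964127, ρ_SOR = 0.964127

[ρ_J] n=171: ρ(B_J) = cos(π/(n+1)) = cos(π/172) = 0.999833.
root = sin(π/172) = 0.0182641  (since 1−cos² = sin²).
Then 2/(1+√(1−ρ_J²)) = 2/(1+0.0182641); ω* = 2/1.0182641 = 1.964127.
ρ_SOR = ω* − 1 = 1.964127 − 1 = 0.964127.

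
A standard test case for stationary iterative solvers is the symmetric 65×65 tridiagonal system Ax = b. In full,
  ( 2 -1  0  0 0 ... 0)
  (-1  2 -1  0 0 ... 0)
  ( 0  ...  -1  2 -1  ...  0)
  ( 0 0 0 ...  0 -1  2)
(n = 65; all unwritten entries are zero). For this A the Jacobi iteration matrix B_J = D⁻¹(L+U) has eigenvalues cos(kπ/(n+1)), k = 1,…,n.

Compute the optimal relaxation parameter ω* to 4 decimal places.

n=65: λ(B_J) = 1 − λ(A)/2 = cos(kπ/66); k=1 gives ρ_J = 0.9989.
1 − cos²(π/66) = sin²(π/66) ⇒ √(1−ρ_J²) = sin(π/66) = 0.04758.
Young: ω* = 2/(1+√(1−ρ_J²)) = 2/(1+0.04758) = 2/1.04758 = 1.9092.
ρ(B_{ω*}) = ω*−1 = 0.9092

ω* = 1.9092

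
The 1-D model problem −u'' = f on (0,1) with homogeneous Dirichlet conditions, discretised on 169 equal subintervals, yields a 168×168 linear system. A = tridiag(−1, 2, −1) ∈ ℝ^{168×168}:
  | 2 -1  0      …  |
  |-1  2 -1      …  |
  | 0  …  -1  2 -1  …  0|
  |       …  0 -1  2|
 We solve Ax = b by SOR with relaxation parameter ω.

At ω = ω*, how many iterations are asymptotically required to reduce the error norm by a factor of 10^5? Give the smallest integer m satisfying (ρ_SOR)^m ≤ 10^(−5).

m = 310

½·tridiag(1,0,1) at n=168: λ_k = cos(kπ/169); max |λ| at k=1 ⇒ ρ_J = cos(π/169) ≈ 0.9998272.
√(1 − cos²(π/169)) = sin(π/169) ≈ 0.0185882.
[ω*] 2 ÷ (1 + 0.0185882) = 2 ÷ 1.0185882 = 1.9635020.
ρ(B_{ω*}) = ω*−1 = 0.9635020
(0.9635020)^m ≤ 10^{−5}  ⇒  m·ln(0.9635020) ≤ −5·ln10  ⇒  m ≥ 309.647  ⇒  m = 310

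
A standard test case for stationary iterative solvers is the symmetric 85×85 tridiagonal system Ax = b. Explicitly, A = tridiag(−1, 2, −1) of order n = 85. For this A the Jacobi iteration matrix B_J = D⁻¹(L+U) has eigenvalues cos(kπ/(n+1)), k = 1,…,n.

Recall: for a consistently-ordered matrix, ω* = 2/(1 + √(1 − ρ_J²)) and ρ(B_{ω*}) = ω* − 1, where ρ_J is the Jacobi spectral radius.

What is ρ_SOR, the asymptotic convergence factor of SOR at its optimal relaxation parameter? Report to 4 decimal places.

½·tridiag(1,0,1) at n=85: λ_k = cos(kπ/86); max |λ| at k=1 ⇒ ρ_J = cos(π/86) ≈ 0.9993.
root = sin(π/86) = 0.03652  (since 1−cos² = sin²).
So ω* = 2/1.03652 = 1.9295 (Young).
[ρ_SOR] ω* − 1 = 0.9295.

ρ_SOR = 0.9295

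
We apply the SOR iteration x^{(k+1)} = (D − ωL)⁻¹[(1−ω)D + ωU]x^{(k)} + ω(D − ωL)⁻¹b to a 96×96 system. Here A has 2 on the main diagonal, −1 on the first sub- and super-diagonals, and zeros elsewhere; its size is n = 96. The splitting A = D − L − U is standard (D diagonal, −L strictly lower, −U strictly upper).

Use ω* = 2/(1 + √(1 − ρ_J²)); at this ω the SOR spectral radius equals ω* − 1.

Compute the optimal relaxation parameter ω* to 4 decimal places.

ω* = 1.9373

With n=96, ρ(Jacobi) = cos(π/97) = 0.9995.
1 − cos²(π/97) = sin²(π/97) ⇒ √(1−ρ_J²) = sin(π/97) = 0.03238.
ω* = 2/(1 + 0.03238) = 2/1.03238 = 1.9373.
[ρ_SOR] ω* − 1 = 0.9373.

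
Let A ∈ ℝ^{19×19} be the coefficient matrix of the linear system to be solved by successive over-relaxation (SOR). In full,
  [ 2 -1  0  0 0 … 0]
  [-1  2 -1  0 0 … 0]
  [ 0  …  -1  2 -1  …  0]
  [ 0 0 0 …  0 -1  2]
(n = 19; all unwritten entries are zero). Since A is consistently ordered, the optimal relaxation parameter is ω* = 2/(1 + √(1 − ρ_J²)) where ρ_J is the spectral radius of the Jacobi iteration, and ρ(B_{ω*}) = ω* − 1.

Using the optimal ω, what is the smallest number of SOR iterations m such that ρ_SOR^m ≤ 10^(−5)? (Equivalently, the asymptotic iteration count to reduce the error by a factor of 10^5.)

m = 37

spectrum of D⁻¹(L+U) = {cos(kπ/20) : 1≤k≤19}; ρ_J = cos(π/20) = 0.9876883.
root = sin(π/20) = 0.1564345  (since 1−cos² = sin²).
ω* = 2 / (1 + 0.1564345) = 2 / 1.1564345 ≈ 1.7294538.
ρ_SOR = ω* − 1 ≈ 0.7294538.
For 5 digits: m = 5·ln10 / (−ln 0.7294538) = 11.5129/0.315459 = 36.496; round up → m = 37.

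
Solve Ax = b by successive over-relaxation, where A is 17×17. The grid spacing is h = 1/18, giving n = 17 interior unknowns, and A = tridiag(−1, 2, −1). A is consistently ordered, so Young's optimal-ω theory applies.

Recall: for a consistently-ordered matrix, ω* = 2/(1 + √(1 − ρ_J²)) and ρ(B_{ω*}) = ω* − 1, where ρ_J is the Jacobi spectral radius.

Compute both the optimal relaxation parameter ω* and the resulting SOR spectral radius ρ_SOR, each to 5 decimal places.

n=17: λ(B_J) = 1 − λ(A)/2 = cos(kπ/18); k=1 gives ρ_J = 0.98481.
root = sin(π/18) = 0.173648  (since 1−cos² = sin²).
ω* = 2/(1+0.173648) = 1.70409
[ρ_SOR] ω* − 1 = 0.70409.

ω* = 1.70409, ρ_SOR = 0.70409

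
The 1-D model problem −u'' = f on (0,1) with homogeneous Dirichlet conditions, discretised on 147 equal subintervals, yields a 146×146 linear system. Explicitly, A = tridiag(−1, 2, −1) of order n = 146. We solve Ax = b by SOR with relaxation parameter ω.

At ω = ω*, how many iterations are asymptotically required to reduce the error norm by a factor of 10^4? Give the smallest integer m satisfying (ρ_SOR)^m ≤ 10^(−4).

m = 216

½·tridiag(1,0,1) at n=146: λ_k = cos(kπ/147); max |λ| at k=1 ⇒ ρ_J = cos(π/147) ≈ 0.9997716.
√(1−ρ_J²) = |sin(π/147)| = 0.0213698
Then 2/(1+√(1−ρ_J²)) = 2/(1+0.0213698); ω* = 2/1.0213698 = 1.9581546.
Hence ρ(B_{ω*}) = 1.9581546 − 1 = 0.9581546.
Need (0.9581546)^m ≤ 10^(−4): m ≥ 4·ln10/|ln 0.9581546| = 9.21034/0.0427461 = 215.466 ⇒ m = 216.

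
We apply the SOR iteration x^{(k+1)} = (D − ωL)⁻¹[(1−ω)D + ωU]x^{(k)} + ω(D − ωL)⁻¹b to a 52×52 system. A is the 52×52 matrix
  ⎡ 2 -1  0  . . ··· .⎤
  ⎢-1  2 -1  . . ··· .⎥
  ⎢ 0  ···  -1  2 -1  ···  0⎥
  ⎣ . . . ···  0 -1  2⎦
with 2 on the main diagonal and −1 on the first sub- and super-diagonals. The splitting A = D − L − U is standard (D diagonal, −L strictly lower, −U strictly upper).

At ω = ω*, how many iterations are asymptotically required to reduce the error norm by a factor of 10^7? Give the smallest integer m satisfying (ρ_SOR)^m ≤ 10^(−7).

[ρ_J] n=52: ρ(B_J) = cos(π/(n+1)) = cos(π/53) = 0.9982437.
√(1−ρ_J²) simplifies to sin(π/53) = 0.0592406.
Young: ω* = 2/(1+√(1−ρ_J²)) = 2/(1+0.0592406) = 2/1.0592406 = 1.8881451.
ρ_SOR = ω* − 1 ≈ 0.8881451.
ρ_SOR^m ≤ 10^(−7) ⇔ m ≥ 7·ln10/(−ln 0.8881451) = 16.1181/0.11862 = 135.880; m = ⌈135.880⌉ = 136.

m = 136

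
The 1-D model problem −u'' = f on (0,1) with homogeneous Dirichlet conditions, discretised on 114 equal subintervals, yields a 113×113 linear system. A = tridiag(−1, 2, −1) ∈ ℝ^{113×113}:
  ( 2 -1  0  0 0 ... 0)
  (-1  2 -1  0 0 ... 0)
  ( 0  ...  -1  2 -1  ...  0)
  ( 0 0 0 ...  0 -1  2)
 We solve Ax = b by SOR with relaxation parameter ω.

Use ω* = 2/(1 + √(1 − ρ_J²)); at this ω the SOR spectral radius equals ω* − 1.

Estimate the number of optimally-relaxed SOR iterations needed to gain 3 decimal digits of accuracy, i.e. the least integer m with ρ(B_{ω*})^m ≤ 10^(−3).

m = 126

B_J for the 113×113 system has eigenvalues cos(kπ/114); ρ_J = cos(π/114) = 0.9996203.
√(1 − cos²(π/114)) = sin(π/114) ≈ 0.0275543.
ω* = 2/(1+0.0275543) = 1.9463692
and ρ(B_{ω*}) = 1.9463692 − 1 = 0.9463692.
3·ln10 = 6.90776; −ln(0.9463692) = 0.0551225; m = ⌈6.90776/0.0551225⌉ = ⌈125.317⌉ = 126.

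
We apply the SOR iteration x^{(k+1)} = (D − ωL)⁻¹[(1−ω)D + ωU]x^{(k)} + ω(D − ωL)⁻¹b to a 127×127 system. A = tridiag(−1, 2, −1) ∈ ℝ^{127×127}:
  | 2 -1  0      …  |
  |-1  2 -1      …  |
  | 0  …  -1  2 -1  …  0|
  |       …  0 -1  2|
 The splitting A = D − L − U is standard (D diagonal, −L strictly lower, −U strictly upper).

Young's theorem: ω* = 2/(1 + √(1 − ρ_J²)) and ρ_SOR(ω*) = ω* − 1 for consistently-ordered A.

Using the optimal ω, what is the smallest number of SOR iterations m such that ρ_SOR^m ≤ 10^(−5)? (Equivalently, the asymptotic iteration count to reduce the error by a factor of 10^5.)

m = 235

spectrum of D⁻¹(L+U) = {cos(kπ/128) : 1≤k≤127}; ρ_J = cos(π/128) = 0.9996988.
√(1−ρ_J²) = |sin(π/128)| = 0.0245412
Then 2/(1+√(1−ρ_J²)) = 2/(1+0.0245412); ω* = 2/1.0245412 = 1.9520933.
and ρ(B_{ω*}) = 1.9520933 − 1 = 0.9520933.
5·ln10 = 11.5129; −ln(0.9520933) = 0.0490922; m = ⌈11.5129/0.0490922⌉ = ⌈234.516⌉ = 235.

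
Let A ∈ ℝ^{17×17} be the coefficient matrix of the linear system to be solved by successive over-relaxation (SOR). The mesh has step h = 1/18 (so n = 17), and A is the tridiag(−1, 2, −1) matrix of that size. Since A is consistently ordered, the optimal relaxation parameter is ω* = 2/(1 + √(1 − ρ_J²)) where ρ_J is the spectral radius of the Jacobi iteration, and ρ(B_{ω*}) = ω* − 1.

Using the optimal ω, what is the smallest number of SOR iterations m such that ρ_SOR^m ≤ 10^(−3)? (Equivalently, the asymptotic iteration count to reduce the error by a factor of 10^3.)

[ρ_J] n=17: ρ(B_J) = cos(π/(n+1)) = cos(π/18) = 0.9848078.
√(1−ρ_J²) simplifies to sin(π/18) = 0.1736482.
ω* = 2 / (1 + 0.1736482) = 2 / 1.1736482 ≈ 1.7040882.
At ω = 1.7040882 every |λ(B_ω)| = ω−1, so ρ_SOR = 0.7040882.
Need (0.7040882)^m ≤ 10^(−3): m ≥ 3·ln10/|ln 0.7040882| = 6.90776/0.350852 = 19.689 ⇒ m = 20.

m = 20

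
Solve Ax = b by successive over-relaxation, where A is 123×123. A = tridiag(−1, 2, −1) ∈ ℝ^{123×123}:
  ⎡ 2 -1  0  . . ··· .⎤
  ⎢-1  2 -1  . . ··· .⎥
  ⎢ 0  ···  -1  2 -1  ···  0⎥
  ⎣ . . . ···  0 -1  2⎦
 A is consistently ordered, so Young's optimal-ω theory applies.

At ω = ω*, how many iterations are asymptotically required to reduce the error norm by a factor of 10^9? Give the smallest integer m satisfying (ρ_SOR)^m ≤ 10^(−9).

ρ_J = max_k |cos(kπ/124)| = cos(π/124) = 0.9996791
√(1−ρ_J²) = |sin(π/124)| = 0.0253327
[ω*] 2 ÷ (1 + 0.0253327) = 2 ÷ 1.0253327 = 1.9505864.
ρ_SOR = ω* − 1 ≈ 0.9505864.
For 9 digits: m = 9·ln10 / (−ln 0.9505864) = 20.7233/0.0506762 = 408.936; round up → m = 409.

m = 409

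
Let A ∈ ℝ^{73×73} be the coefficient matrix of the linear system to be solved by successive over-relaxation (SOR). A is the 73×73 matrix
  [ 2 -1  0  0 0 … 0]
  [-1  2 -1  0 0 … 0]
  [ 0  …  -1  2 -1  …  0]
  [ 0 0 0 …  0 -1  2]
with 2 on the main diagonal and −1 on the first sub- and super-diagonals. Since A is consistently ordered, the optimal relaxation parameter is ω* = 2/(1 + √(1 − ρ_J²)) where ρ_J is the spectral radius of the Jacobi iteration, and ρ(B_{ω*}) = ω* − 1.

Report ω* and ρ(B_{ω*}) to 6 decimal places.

ω* = 1.918573, ρ_SOR = 0.918573

B_J for the 73×73 system has eigenvalues cos(kπ/74); ρ_J = cos(π/74) = 0.999099.
√(1−ρ_J²) simplifies to sin(π/74) = 0.0424412.
ω* = 2/(1 + 0.0424412) = 2/1.0424412 = 1.918573.
[ρ_SOR] ω* − 1 = 0.918573.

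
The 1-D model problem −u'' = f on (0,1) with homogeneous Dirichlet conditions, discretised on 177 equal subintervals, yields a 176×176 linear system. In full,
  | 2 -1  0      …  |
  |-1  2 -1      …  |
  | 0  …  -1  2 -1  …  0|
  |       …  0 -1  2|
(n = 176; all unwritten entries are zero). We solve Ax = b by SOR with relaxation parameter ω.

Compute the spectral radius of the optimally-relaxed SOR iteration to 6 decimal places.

spectrum of D⁻¹(L+U) = {cos(kπ/177) : 1≤k≤176}; ρ_J = cos(π/177) = 0.999842.
1 − cos²(π/177) = sin²(π/177) ⇒ √(1−ρ_J²) = sin(π/177) = 0.0177482.
So ω* = 2/1.0177482 = 1.965123 (Young).
ρ_SOR = ω* − 1 = 1.965123 − 1 = 0.965123.

ρ_SOR = 0.965123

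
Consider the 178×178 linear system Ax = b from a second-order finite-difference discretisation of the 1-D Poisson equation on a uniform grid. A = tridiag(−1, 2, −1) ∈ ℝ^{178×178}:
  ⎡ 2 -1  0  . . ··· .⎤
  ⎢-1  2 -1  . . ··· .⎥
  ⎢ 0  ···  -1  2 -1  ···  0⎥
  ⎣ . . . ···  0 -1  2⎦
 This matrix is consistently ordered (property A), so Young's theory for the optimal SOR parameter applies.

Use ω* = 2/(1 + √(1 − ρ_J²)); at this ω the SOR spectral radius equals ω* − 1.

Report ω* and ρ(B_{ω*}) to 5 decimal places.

ω* = 1.96551, ρ_SOR = 0.96551

ρ_J = max_k |cos(kπ/179)| = cos(π/179) = 0.99985
√(1 − cos²(π/179)) = sin(π/179) ≈ 0.017550.
[ω*] 2 ÷ (1 + 0.017550) = 2 ÷ 1.017550 = 1.96551.
[ρ_SOR] ω* − 1 = 0.96551.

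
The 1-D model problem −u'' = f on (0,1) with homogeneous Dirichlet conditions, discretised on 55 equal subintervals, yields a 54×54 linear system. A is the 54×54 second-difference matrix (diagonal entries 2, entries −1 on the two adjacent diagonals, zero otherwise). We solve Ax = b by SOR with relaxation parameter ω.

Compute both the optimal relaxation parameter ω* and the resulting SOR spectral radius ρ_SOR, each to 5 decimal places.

With n=54, ρ(Jacobi) = cos(π/55) = 0.99837.
1 − cos²(π/55) = sin²(π/55) ⇒ √(1−ρ_J²) = sin(π/55) = 0.057089.
ω* = 2 / (1 + 0.057089) = 2 / 1.057089 ≈ 1.89199.
Hence ρ(B_{ω*}) = 1.89199 − 1 = 0.89199.

ω* = 1.89199, ρ_SOR = 0.89199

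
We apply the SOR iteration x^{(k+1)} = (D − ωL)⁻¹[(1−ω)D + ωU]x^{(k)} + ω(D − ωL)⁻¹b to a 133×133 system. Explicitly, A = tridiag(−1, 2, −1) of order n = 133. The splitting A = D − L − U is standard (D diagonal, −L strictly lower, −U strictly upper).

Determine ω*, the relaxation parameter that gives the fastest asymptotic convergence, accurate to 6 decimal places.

spectrum of D⁻¹(L+U) = {cos(kπ/134) : 1≤k≤133}; ρ_J = cos(π/134) = 0.999725.
root = sin(π/134) = 0.0234426  (since 1−cos² = sin²).
So ω* = 2/1.0234426 = 1.954189 (Young).
ρ(B_{ω*}) = ω*−1 = 0.954189

ω* = 1.954189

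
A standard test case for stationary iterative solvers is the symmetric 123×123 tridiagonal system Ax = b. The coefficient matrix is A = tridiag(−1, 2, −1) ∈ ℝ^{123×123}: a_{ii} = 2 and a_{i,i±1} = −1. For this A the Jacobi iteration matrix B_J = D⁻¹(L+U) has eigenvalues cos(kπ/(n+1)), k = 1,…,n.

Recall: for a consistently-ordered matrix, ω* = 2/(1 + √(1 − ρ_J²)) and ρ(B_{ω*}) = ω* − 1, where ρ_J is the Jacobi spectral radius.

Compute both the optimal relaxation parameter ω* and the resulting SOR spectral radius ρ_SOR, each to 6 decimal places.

½·tridiag(1,0,1) at n=123: λ_k = cos(kπ/124); max |λ| at k=1 ⇒ ρ_J = cos(π/124) ≈ 0.999679.
√(1−ρ_J²) = |sin(π/124)| = 0.0253327
ω* = 2/(1+0.0253327) = 1.950586
ρ_SOR = ω* − 1 = 1.950586 − 1 = 0.950586.

ω* = 1.950586, ρ_SOR = 0.950586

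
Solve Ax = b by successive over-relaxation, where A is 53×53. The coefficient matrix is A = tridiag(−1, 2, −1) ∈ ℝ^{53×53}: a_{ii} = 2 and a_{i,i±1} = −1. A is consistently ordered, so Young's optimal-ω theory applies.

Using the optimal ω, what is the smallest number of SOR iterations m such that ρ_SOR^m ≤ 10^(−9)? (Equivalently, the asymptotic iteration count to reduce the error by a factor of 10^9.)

spectrum of D⁻¹(L+U) = {cos(kπ/54) : 1≤k≤53}; ρ_J = cos(π/54) = 0.9983082.
√(1−ρ_J²) = |sin(π/54)| = 0.0581448
So ω* = 2/1.0581448 = 1.8901005 (Young).
and ρ(B_{ω*}) = 1.8901005 − 1 = 0.8901005.
Need (0.8901005)^m ≤ 10^(−9): m ≥ 9·ln10/|ln 0.8901005| = 20.7233/0.116421 = 178.003 ⇒ m = 179.

m = 179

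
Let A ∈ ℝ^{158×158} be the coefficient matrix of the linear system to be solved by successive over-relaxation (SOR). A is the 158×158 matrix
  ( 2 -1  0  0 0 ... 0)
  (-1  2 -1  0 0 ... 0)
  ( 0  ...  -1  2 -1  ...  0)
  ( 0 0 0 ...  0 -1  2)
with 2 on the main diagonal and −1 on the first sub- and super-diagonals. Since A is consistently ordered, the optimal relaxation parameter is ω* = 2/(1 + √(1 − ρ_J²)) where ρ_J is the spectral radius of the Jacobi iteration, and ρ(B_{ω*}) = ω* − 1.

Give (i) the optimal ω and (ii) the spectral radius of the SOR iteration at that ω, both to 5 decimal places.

ω* = 1.96125, ρ_SOR = 0.96125

½·tridiag(1,0,1) at n=158: λ_k = cos(kπ/159); max |λ| at k=1 ⇒ ρ_J = cos(π/159) ≈ 0.99980.
1 − cos²(π/159) = sin²(π/159) ⇒ √(1−ρ_J²) = sin(π/159) = 0.019757.
ω* = 2/(1+0.019757) = 1.96125
ρ_SOR = ω* − 1 ≈ 0.96125.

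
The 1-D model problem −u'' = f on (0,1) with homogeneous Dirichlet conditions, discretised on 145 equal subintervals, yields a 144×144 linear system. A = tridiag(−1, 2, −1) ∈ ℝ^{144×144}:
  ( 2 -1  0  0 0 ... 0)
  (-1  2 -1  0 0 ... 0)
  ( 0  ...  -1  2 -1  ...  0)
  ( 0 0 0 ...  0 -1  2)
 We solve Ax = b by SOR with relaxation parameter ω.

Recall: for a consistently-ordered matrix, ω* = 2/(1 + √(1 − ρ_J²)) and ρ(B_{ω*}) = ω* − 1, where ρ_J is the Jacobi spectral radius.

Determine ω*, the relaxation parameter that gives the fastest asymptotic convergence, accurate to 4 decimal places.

B_J for the 144×144 system has eigenvalues cos(kπ/145); ρ_J = cos(π/145) = 0.9998.
root = sin(π/145) = 0.02166  (since 1−cos² = sin²).
Young: ω* = 2/(1+√(1−ρ_J²)) = 2/(1+0.02166) = 2/1.02166 = 1.9576.
ρ_SOR = ω* − 1 = 1.9576 − 1 = 0.9576.

ω* = 1.9576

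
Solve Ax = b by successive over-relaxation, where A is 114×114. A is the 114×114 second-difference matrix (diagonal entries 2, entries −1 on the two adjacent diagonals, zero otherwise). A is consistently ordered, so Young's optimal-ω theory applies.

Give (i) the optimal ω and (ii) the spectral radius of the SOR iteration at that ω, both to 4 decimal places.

ω* = 1.9468, ρ_SOR = 0.9468

spectrum of D⁻¹(L+U) = {cos(kπ/115) : 1≤k≤114}; ρ_J = cos(π/115) = 0.9996.
√(1 − cos²(π/115)) = sin(π/115) ≈ 0.02731.
[ω*] 2 ÷ (1 + 0.02731) = 2 ÷ 1.02731 = 1.9468.
Hence ρ(B_{ω*}) = 1.9468 − 1 = 0.9468.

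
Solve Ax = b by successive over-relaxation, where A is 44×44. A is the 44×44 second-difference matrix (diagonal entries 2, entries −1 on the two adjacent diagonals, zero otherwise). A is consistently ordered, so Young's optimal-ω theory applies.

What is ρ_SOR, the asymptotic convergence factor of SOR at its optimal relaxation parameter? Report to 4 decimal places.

B_J for the 44×44 system has eigenvalues cos(kπ/45); ρ_J = cos(π/45) = 0.9976.
√(1−ρ_J²) = |sin(π/45)| = 0.06976
ω* = 2/(1 + 0.06976) = 2/1.06976 = 1.8696.
[ρ_SOR] ω* − 1 = 0.8696.

ρ_SOR = 0.8696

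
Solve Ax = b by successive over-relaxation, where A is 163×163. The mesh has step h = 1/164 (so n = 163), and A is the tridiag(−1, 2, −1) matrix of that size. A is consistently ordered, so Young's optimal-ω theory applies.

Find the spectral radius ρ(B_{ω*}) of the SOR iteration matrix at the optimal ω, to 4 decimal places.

ρ_SOR = 0.9624

ρ_J = max_k |cos(kπ/164)| = cos(π/164) = 0.9998
√(1−ρ_J²) simplifies to sin(π/164) = 0.01915.
Then 2/(1+√(1−ρ_J²)) = 2/(1+0.01915); ω* = 2/1.01915 = 1.9624.
ρ_SOR = ω* − 1 = 1.9624 − 1 = 0.9624.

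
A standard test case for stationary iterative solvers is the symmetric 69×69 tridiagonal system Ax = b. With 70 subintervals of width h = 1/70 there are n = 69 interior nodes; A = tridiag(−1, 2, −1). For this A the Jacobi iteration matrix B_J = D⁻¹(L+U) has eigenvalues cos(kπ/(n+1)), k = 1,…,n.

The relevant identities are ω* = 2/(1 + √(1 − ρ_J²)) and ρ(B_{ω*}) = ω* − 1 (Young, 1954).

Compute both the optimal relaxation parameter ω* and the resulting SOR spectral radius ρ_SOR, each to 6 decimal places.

With n=69, ρ(Jacobi) = cos(π/70) = 0.998993.
√(1 − cos²(π/70)) = sin(π/70) ≈ 0.0448648.
ω* = 2 / (1 + 0.0448648) = 2 / 1.0448648 ≈ 1.914123.
ρ(B_{ω*}) = ω*−1 = 0.914123

ω* = 1.914123, ρ_SOR = 0.914123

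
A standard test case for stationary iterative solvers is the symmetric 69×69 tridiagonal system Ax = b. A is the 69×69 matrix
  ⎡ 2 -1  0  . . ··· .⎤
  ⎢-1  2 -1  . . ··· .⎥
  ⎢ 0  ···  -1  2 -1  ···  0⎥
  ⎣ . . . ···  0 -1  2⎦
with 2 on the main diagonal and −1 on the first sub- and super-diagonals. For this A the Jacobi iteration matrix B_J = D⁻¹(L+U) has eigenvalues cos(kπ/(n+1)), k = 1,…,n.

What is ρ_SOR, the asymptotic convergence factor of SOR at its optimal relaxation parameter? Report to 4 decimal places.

ρ_SOR = 0.9141

ρ_J = max_k |cos(kπ/70)| = cos(π/70) = 0.9990
√(1−ρ_J²) simplifies to sin(π/70) = 0.04486.
[ω*] 2 ÷ (1 + 0.04486) = 2 ÷ 1.04486 = 1.9141.
ρ_SOR = ω* − 1 = 1.9141 − 1 = 0.9141.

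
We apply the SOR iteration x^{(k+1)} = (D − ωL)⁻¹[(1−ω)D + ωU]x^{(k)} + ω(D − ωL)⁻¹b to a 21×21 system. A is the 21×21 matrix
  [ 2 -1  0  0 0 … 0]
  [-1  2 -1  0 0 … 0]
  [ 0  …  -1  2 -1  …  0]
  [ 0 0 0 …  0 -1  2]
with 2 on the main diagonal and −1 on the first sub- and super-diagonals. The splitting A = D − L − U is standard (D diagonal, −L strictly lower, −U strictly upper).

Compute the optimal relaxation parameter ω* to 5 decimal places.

ω* = 1.75083

With n=21, ρ(Jacobi) = cos(π/22) = 0.98982.
√(1 − cos²(π/22)) = sin(π/22) ≈ 0.142315.
ω* = 2 / (1 + 0.142315) = 2 / 1.142315 ≈ 1.75083.
and ρ(B_{ω*}) = 1.75083 − 1 = 0.75083.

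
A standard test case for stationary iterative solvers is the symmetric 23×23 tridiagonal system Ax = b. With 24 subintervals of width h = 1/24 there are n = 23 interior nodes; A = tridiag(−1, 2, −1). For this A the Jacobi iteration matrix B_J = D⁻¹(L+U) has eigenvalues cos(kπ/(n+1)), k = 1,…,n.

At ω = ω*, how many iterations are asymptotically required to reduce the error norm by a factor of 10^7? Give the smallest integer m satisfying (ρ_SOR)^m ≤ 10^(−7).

spectrum of D⁻¹(L+U) = {cos(kπ/24) : 1≤k≤23}; ρ_J = cos(π/24) = 0.9914449.
√(1−ρ_J²) simplifies to sin(π/24) = 0.1305262.
ω* = 2 / (1 + 0.1305262) = 2 / 1.1305262 ≈ 1.7690877.
ρ(B_{ω*}) = ω*−1 = 0.7690877
ρ_SOR^m ≤ 10^(−7) ⇔ m ≥ 7·ln10/(−ln 0.7690877) = 16.1181/0.26255 = 61.391; m = ⌈61.391⌉ = 62.

m = 62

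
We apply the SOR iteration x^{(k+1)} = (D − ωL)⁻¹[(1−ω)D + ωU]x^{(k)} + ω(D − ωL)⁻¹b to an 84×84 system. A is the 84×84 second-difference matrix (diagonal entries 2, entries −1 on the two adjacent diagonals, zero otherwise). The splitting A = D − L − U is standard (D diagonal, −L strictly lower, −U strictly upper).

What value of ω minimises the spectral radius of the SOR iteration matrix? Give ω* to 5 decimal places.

[ρ_J] n=84: ρ(B_J) = cos(π/(n+1)) = cos(π/85) = 0.99932.
√(1−ρ_J²) simplifies to sin(π/85) = 0.036951.
Young: ω* = 2/(1+√(1−ρ_J²)) = 2/(1+0.036951) = 2/1.036951 = 1.92873.
Hence ρ(B_{ω*}) = 1.92873 − 1 = 0.92873.

ω* = 1.92873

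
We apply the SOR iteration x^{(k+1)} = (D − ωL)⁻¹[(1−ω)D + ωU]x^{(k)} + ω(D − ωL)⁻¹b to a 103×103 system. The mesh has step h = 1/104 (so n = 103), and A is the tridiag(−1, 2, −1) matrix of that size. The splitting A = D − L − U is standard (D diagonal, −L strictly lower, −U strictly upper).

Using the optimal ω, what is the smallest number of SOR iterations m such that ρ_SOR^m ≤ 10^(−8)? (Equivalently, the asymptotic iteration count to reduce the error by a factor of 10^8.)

With n=103, ρ(Jacobi) = cos(π/104) = 0.9995438.
1 − cos²(π/104) = sin²(π/104) ⇒ √(1−ρ_J²) = sin(π/104) = 0.0302030.
[ω*] 2 ÷ (1 + 0.0302030) = 2 ÷ 1.0302030 = 1.9413650.
and ρ(B_{ω*}) = 1.9413650 − 1 = 0.9413650.
For 8 digits: m = 8·ln10 / (−ln 0.9413650) = 18.4207/0.0604243 = 304.856; round up → m = 305.

m = 305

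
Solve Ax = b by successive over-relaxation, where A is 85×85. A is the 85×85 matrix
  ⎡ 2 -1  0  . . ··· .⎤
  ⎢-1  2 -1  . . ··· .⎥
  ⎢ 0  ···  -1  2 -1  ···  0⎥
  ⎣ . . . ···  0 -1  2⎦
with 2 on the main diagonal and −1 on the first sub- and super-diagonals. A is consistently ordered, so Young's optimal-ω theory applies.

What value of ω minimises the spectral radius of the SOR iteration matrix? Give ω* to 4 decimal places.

spectrum of D⁻¹(L+U) = {cos(kπ/86) : 1≤k≤85}; ρ_J = cos(π/86) = 0.9993.
√(1 − cos²(π/86)) = sin(π/86) ≈ 0.03652.
[ω*] 2 ÷ (1 + 0.03652) = 2 ÷ 1.03652 = 1.9295.
[ρ_SOR] ω* − 1 = 0.9295.

ω* = 1.9295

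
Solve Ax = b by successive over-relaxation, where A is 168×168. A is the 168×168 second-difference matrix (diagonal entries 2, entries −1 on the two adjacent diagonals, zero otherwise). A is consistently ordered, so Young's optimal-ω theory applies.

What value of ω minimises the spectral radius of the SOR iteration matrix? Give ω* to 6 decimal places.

ω* = 1.963502

With n=168, ρ(Jacobi) = cos(π/169) = 0.999827.
√(1 − cos²(π/169)) = sin(π/169) ≈ 0.0185882.
Young: ω* = 2/(1+√(1−ρ_J²)) = 2/(1+0.0185882) = 2/1.0185882 = 1.963502.
ρ_SOR = ω* − 1 ≈ 0.963502.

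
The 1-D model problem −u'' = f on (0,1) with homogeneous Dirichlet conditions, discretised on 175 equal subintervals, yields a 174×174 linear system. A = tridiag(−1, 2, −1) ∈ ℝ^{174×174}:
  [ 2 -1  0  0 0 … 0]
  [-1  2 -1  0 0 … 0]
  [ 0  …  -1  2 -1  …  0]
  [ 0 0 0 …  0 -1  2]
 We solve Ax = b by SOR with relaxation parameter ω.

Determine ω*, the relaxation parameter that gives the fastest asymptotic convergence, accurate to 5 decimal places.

ω* = 1.96473

B_J for the 174×174 system has eigenvalues cos(kπ/175); ρ_J = cos(π/175) = 0.99984.
√(1−ρ_J²) = |sin(π/175)| = 0.017951
So ω* = 2/1.017951 = 1.96473 (Young).
Hence ρ(B_{ω*}) = 1.96473 − 1 = 0.96473.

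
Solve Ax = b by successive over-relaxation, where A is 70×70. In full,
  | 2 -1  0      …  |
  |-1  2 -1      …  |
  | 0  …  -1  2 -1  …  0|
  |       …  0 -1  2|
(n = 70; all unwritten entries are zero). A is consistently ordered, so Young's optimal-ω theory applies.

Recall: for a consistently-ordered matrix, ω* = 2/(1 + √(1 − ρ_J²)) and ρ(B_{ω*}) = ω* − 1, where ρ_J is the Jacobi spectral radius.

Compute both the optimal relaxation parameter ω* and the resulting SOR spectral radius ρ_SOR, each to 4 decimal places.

ω* = 1.9153, ρ_SOR = 0.9153

n=70: λ(B_J) = 1 − λ(A)/2 = cos(kπ/71); k=1 gives ρ_J = 0.9990.
root = sin(π/71) = 0.04423  (since 1−cos² = sin²).
ω* = 2/(1+0.04423) = 1.9153
Hence ρ(B_{ω*}) = 1.9153 − 1 = 0.9153.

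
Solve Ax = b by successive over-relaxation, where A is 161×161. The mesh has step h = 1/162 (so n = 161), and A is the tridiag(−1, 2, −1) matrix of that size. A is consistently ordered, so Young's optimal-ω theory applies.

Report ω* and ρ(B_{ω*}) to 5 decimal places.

[ρ_J] n=161: ρ(B_J) = cos(π/(n+1)) = cos(π/162) = 0.99981.
√(1−ρ_J²) = |sin(π/162)| = 0.019391
So ω* = 2/1.019391 = 1.96196 (Young).
Hence ρ(B_{ω*}) = 1.96196 − 1 = 0.96196.

ω* = 1.96196, ρ_SOR = 0.96196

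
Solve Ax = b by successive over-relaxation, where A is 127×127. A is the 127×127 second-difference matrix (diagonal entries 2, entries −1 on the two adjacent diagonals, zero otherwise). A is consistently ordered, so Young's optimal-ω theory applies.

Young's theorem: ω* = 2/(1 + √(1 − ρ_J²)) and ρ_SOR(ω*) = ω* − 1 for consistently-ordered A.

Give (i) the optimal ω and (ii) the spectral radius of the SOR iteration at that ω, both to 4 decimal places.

½·tridiag(1,0,1) at n=127: λ_k = cos(kπ/128); max |λ| at k=1 ⇒ ρ_J = cos(π/128) ≈ 0.9997.
√(1−ρ_J²) simplifies to sin(π/128) = 0.02454.
So ω* = 2/1.02454 = 1.9521 (Young).
At ω = 1.9521 every |λ(B_ω)| = ω−1, so ρ_SOR = 0.9521.

ω* = 1.9521, ρ_SOR = 0.9521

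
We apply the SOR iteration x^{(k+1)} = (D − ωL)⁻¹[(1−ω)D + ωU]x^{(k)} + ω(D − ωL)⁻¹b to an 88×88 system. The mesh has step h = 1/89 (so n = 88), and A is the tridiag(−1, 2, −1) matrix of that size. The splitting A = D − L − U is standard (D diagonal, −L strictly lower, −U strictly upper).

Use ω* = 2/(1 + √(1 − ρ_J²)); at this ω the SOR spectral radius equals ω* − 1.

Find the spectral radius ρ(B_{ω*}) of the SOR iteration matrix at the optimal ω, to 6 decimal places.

ρ_SOR = 0.931823

With n=88, ρ(Jacobi) = cos(π/89) = 0.999377.
1 − cos²(π/89) = sin²(π/89) ⇒ √(1−ρ_J²) = sin(π/89) = 0.0352915.
Young: ω* = 2/(1+√(1−ρ_J²)) = 2/(1+0.0352915) = 2/1.0352915 = 1.931823.
and ρ(B_{ω*}) = 1.931823 − 1 = 0.931823.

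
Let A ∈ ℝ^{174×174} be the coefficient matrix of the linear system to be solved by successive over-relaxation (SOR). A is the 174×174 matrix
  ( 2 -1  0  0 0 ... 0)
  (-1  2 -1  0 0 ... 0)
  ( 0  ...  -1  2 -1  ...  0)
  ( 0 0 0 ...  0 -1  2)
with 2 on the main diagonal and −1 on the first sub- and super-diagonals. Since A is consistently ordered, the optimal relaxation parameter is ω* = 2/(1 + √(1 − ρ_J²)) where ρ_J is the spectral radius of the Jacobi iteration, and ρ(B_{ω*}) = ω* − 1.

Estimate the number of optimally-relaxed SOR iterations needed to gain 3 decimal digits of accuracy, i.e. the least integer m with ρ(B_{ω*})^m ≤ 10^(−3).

n=174: λ(B_J) = 1 − λ(A)/2 = cos(kπ/175); k=1 gives ρ_J = 0.9998389.
root = sin(π/175) = 0.0179510  (since 1−cos² = sin²).
Then 2/(1+√(1−ρ_J²)) = 2/(1+0.0179510); ω* = 2/1.0179510 = 1.9647311.
[ρ_SOR] ω* − 1 = 0.9647311.
m ≥ 3·ln10 / (−ln 0.9647311) = 192.385; smallest integer m = 193.

m = 193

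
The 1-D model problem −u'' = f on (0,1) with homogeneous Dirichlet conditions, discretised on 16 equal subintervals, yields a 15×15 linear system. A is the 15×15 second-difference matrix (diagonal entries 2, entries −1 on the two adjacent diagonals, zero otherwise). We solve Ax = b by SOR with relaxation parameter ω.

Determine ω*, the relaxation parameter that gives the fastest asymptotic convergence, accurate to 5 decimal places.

ω* = 1.67351

½·tridiag(1,0,1) at n=15: λ_k = cos(kπ/16); max |λ| at k=1 ⇒ ρ_J = cos(π/16) ≈ 0.98079.
1 − cos²(π/16) = sin²(π/16) ⇒ √(1−ρ_J²) = sin(π/16) = 0.195090.
So ω* = 2/1.195090 = 1.67351 (Young).
[ρ_SOR] ω* − 1 = 0.67351.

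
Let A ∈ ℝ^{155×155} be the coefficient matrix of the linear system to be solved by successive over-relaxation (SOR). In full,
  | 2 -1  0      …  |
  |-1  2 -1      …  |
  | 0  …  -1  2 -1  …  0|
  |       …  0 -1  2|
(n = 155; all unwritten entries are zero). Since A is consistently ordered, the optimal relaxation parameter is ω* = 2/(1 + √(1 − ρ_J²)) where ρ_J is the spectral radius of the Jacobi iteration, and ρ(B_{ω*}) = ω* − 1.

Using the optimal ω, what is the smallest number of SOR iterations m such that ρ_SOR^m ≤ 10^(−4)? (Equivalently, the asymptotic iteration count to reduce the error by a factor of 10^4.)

m = 229

B_J for the 155×155 system has eigenvalues cos(kπ/156); ρ_J = cos(π/156) = 0.9997972.
√(1 − cos²(π/156)) = sin(π/156) ≈ 0.0201371.
[ω*] 2 ÷ (1 + 0.0201371) = 2 ÷ 1.0201371 = 1.9605208.
At ω = 1.9605208 every |λ(B_ω)| = ω−1, so ρ_SOR = 0.9605208.
ρ_SOR^m ≤ 10^(−4) ⇔ m ≥ 4·ln10/(−ln 0.9605208) = 9.21034/0.0402796 = 228.660; m = ⌈228.660⌉ = 229.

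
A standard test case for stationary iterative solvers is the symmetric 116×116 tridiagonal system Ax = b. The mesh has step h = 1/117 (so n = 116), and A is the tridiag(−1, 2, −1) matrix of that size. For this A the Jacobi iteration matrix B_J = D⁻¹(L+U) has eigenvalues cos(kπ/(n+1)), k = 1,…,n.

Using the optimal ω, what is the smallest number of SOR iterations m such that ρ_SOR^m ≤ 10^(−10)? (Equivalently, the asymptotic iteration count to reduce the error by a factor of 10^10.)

½·tridiag(1,0,1) at n=116: λ_k = cos(kπ/117); max |λ| at k=1 ⇒ ρ_J = cos(π/117) ≈ 0.9996395.
√(1 − cos²(π/117)) = sin(π/117) ≈ 0.0268480.
[ω*] 2 ÷ (1 + 0.0268480) = 2 ÷ 1.0268480 = 1.9477079.
Hence ρ(B_{ω*}) = 1.9477079 − 1 = 0.9477079.
(0.9477079)^m ≤ 10^{−10}  ⇒  m·ln(0.9477079) ≤ −10·ln10  ⇒  m ≥ 428.717  ⇒  m = 429

m = 429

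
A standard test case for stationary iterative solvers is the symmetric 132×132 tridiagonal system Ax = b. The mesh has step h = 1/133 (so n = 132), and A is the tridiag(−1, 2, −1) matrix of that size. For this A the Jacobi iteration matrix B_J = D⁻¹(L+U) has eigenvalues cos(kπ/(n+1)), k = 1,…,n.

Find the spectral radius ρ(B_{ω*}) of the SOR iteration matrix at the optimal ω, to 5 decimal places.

ρ_SOR = 0.95385

spectrum of D⁻¹(L+U) = {cos(kπ/133) : 1≤k≤132}; ρ_J = cos(π/133) = 0.99972.
√(1−ρ_J²) = |sin(π/133)| = 0.023619
Then 2/(1+√(1−ρ_J²)) = 2/(1+0.023619); ω* = 2/1.023619 = 1.95385.
and ρ(B_{ω*}) = 1.95385 − 1 = 0.95385.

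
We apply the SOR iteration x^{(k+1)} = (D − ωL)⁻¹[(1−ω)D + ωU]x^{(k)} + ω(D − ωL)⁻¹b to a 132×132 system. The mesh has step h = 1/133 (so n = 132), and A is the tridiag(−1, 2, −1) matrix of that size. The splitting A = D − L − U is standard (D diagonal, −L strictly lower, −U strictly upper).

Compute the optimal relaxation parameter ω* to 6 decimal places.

ω* = 1.953852

n=132: λ(B_J) = 1 − λ(A)/2 = cos(kπ/133); k=1 gives ρ_J = 0.999721.
√(1−ρ_J²) simplifies to sin(π/133) = 0.0236188.
ω* = 2/(1 + 0.0236188) = 2/1.0236188 = 1.953852.
ρ(B_{ω*}) = ω*−1 = 0.953852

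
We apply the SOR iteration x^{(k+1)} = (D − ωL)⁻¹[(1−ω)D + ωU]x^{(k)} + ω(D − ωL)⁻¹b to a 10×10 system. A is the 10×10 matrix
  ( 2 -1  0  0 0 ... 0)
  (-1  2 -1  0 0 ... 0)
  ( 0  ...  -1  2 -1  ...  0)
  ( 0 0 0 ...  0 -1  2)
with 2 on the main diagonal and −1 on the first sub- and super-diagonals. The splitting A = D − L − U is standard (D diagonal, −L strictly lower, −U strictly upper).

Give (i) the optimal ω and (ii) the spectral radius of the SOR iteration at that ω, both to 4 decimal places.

ω* = 1.5604, ρ_SOR = 0.5604

With n=10, ρ(Jacobi) = cos(π/11) = 0.9595.
√(1 − cos²(π/11)) = sin(π/11) ≈ 0.28173.
ω* = 2 / (1 + 0.28173) = 2 / 1.28173 ≈ 1.5604.
ρ(B_{ω*}) = ω*−1 = 0.5604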